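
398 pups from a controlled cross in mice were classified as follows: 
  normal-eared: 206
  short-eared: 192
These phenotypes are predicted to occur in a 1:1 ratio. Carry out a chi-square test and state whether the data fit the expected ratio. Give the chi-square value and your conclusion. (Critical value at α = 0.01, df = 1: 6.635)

0.492; consistent

Under the 1:1 hypothesis (Σ ratio = 2, N = 398):
  normal-eared: 398 × 1/2 = 199
  short-eared: 398 × 1/2 = 199
χ² = Σ (O − E)² / E
  normal-eared: (206 − 199)² / 199 = 0.2462
  short-eared: (192 − 199)² / 199 = 0.2462
χ² = 0.2462 + 0.2462 = 0.4924 ≈ 0.492
Degrees of freedom = 2 − 1 = 1; critical value at α = 0.01 is 6.635.
Since 0.492 < 6.635, we fail to reject the null hypothesis — the data are consistent with the 1:1 ratio.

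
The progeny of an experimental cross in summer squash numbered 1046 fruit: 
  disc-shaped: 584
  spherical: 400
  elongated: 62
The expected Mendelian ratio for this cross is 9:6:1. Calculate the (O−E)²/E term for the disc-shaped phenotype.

The 9:6:1 ratio has 16 parts, so with N = 1046 the expected counts are:
  disc-shaped: 1046 × 9/16 = 588.375
  spherical: 1046 × 6/16 = 392.25
  elongated: 1046 × 1/16 = 65.375
Contribution of disc-shaped: (584 − 588.375)² / 588.375 = 0.0325

0.033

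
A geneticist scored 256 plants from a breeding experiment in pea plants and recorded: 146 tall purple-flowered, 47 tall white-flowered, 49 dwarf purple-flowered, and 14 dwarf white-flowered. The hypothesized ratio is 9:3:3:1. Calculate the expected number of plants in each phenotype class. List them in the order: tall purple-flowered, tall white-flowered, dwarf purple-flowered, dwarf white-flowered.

144, 48, 48, 16

Under the 9:3:3:1 hypothesis (Σ ratio = 16, N = 256):
  tall purple-flowered: 256 × 9/16 = 144
  tall white-flowered: 256 × 3/16 = 48
  dwarf purple-flowered: 256 × 3/16 = 48
  dwarf white-flowered: 256 × 1/16 = 16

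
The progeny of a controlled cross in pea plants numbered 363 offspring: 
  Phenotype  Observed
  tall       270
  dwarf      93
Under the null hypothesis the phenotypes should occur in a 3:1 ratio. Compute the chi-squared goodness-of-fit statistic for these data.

Under the 3:1 hypothesis (Σ ratio = 4, N = 363):
  tall: 363 × 3/4 = 272.25
  dwarf: 363 × 1/4 = 90.75
χ² = Σ (O − E)² / E
  tall: (270 − 272.25)² / 272.25 = 0.0186
  dwarf: (93 − 90.75)² / 90.75 = 0.0558
χ² = 0.0186 + 0.0558 = 0.0744 ≈ 0.074

0.074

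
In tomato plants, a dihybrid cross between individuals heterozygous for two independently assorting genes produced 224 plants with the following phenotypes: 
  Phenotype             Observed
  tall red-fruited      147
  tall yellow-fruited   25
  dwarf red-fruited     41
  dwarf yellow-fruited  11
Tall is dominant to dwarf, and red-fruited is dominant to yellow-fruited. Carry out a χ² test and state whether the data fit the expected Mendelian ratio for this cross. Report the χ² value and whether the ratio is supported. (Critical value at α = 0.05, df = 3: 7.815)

11.048; not consistent

A dihybrid F₂ with independent assortment and complete dominance at both loci gives a 9:3:3:1 phenotypic ratio.
Expected counts for N = 224 under a 9:3:3:1 ratio (total parts = 16):
  tall red-fruited: 224 × 9/16 = 126
  tall yellow-fruited: 224 × 3/16 = 42
  dwarf red-fruited: 224 × 3/16 = 42
  dwarf yellow-fruited: 224 × 1/16 = 14
χ² = Σ (O − E)² / E
  tall red-fruited: (147 − 126)² / 126 = 3.5000
  tall yellow-fruited: (25 − 42)² / 42 = 6.8810
  dwarf red-fruited: (41 − 42)² / 42 = 0.0238
  dwarf yellow-fruited: (11 − 14)² / 14 = 0.6429
χ² = 3.5000 + 6.8810 + 0.0238 + 0.6429 = 11.0477 ≈ 11.048
Degrees of freedom = 4 − 1 = 3; critical value at α = 0.05 is 7.815.
Since 11.048 > 7.815, we reject the null hypothesis — the data do not fit the 9:3:3:1 ratio.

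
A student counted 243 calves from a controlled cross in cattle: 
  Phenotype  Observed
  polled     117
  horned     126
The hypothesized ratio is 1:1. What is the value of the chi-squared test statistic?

0.333

Total ratio parts = 2. Expected numbers out of 243:
  polled: 243 × 1/2 = 121.5
  horned: 243 × 1/2 = 121.5
χ² = Σ (O − E)² / E
  polled: (117 − 121.5)² / 121.5 = 0.1667
  horned: (126 − 121.5)² / 121.5 = 0.1667
χ² = 0.1667 + 0.1667 = 0.3334 ≈ 0.333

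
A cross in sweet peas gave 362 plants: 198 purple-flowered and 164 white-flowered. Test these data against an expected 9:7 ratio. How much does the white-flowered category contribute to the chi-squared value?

Under the 9:7 hypothesis (Σ ratio = 16, N = 362):
  purple-flowered: 362 × 9/16 = 203.625
  white-flowered: 362 × 7/16 = 158.375
Contribution of white-flowered: (164 − 158.375)² / 158.375 = 0.1998

0.200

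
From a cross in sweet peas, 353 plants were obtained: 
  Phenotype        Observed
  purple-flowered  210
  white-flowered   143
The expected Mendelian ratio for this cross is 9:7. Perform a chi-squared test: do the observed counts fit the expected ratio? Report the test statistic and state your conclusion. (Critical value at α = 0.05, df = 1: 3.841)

Under the 9:7 hypothesis (Σ ratio = 16, N = 353):
  purple-flowered: 353 × 9/16 = 198.5625
  white-flowered: 353 × 7/16 = 154.4375
χ² = Σ (O − E)² / E
  purple-flowered: (210 − 198.5625)² / 198.5625 = 0.6588
  white-flowered: (143 − 154.4375)² / 154.4375 = 0.8471
χ² = 0.6588 + 0.8471 = 1.5059 ≈ 1.506
Degrees of freedom = 2 − 1 = 1; critical value at α = 0.05 is 3.841.
Since 1.506 < 3.841, we fail to reject the null hypothesis — the data are consistent with the 9:7 ratio.

1.506; consistent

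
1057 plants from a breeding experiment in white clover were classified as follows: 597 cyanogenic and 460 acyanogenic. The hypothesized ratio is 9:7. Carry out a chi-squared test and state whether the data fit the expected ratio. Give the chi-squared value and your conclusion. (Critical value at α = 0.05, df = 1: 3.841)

0.023; consistent

Total ratio parts = 16. Expected numbers out of 1057:
  cyanogenic: 1057 × 9/16 = 594.5625
  acyanogenic: 1057 × 7/16 = 462.4375
χ² = Σ (O − E)² / E
  cyanogenic: (597 − 594.5625)² / 594.5625 = 0.0100
  acyanogenic: (460 − 462.4375)² / 462.4375 = 0.0128
χ² = 0.0100 + 0.0128 = 0.0228 ≈ 0.023
Degrees of freedom = 2 − 1 = 1; critical value at α = 0.05 is 3.841.
Since 0.023 < 3.841, we fail to reject the null hypothesis — the data are consistent with the 9:7 ratio.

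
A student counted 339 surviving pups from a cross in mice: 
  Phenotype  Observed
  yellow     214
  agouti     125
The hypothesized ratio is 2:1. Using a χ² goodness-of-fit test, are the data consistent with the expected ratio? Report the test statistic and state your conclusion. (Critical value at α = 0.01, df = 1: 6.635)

The 2:1 ratio has 3 parts, so with N = 339 the expected counts are:
  yellow: 339 × 2/3 = 226
  agouti: 339 × 1/3 = 113
χ² = Σ (O − E)² / E
  yellow: (214 − 226)² / 226 = 0.6372
  agouti: (125 − 113)² / 113 = 1.2743
χ² = 0.6372 + 1.2743 = 1.9115 ≈ 1.912
Degrees of freedom = 2 − 1 = 1; critical value at α = 0.01 is 6.635.
Since 1.912 < 6.635, we fail to reject the null hypothesis — the data are consistent with the 2:1 ratio.

1.912; consistent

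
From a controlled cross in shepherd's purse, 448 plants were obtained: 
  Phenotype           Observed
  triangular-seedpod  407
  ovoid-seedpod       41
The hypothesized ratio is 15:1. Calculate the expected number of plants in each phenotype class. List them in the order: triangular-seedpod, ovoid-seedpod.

Total ratio parts = 16. Expected numbers out of 448:
  triangular-seedpod: 448 × 15/16 = 420
  ovoid-seedpod: 448 × 1/16 = 28

420, 28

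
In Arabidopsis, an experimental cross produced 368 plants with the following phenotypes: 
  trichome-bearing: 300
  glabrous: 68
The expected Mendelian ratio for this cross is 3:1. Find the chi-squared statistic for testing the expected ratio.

Total ratio parts = 4. Expected numbers out of 368:
  trichome-bearing: 368 × 3/4 = 276
  glabrous: 368 × 1/4 = 92
χ² = Σ (O − E)² / E
  trichome-bearing: (300 − 276)² / 276 = 2.0870
  glabrous: (68 − 92)² / 92 = 6.2609
χ² = 2.0870 + 6.2609 = 8.3479 ≈ 8.348

8.348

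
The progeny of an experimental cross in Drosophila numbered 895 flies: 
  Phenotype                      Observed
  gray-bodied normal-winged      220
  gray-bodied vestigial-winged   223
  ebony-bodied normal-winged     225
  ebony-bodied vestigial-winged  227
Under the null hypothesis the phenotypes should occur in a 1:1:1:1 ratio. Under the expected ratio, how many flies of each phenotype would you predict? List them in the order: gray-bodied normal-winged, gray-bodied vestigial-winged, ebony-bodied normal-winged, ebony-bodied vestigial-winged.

223.75, 223.75, 223.75, 223.75

Total ratio parts = 4. Expected numbers out of 895:
  gray-bodied normal-winged: 895 × 1/4 = 223.75
  gray-bodied vestigial-winged: 895 × 1/4 = 223.75
  ebony-bodied normal-winged: 895 × 1/4 = 223.75
  ebony-bodied vestigial-winged: 895 × 1/4 = 223.75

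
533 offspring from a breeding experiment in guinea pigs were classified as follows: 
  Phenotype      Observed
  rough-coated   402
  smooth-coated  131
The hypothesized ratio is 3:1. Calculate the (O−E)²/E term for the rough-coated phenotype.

0.013

The 3:1 ratio has 4 parts, so with N = 533 the expected counts are:
  rough-coated: 533 × 3/4 = 399.75
  smooth-coated: 533 × 1/4 = 133.25
Contribution of rough-coated: (402 − 399.75)² / 399.75 = 0.0127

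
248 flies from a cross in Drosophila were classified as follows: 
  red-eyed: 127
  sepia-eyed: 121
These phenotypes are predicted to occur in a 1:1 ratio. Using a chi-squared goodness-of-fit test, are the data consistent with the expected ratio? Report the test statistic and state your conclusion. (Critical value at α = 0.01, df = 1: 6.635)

Under the 1:1 hypothesis (Σ ratio = 2, N = 248):
  red-eyed: 248 × 1/2 = 124
  sepia-eyed: 248 × 1/2 = 124
χ² = Σ (O − E)² / E
  red-eyed: (127 − 124)² / 124 = 0.0726
  sepia-eyed: (121 − 124)² / 124 = 0.0726
χ² = 0.0726 + 0.0726 = 0.1452 ≈ 0.145
Degrees of freedom = 2 − 1 = 1; critical value at α = 0.01 is 6.635.
Since 0.145 < 6.635, we fail to reject the null hypothesis — the data are consistent with the 1:1 ratio.

0.145; consistent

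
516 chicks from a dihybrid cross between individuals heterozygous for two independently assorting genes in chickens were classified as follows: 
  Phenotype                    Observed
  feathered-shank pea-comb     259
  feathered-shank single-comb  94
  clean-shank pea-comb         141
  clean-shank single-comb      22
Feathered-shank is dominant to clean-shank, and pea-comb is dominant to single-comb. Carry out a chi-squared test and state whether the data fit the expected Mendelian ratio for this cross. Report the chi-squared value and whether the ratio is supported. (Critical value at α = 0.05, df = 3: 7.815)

A dihybrid F₂ with independent assortment and complete dominance at both loci gives a 9:3:3:1 phenotypic ratio.
Expected counts for N = 516 under a 9:3:3:1 ratio (total parts = 16):
  feathered-shank pea-comb: 516 × 9/16 = 290.25
  feathered-shank single-comb: 516 × 3/16 = 96.75
  clean-shank pea-comb: 516 × 3/16 = 96.75
  clean-shank single-comb: 516 × 1/16 = 32.25
χ² = Σ (O − E)² / E
  feathered-shank pea-comb: (259 − 290.25)² / 290.25 = 3.3646
  feathered-shank single-comb: (94 − 96.75)² / 96.75 = 0.0782
  clean-shank pea-comb: (141 − 96.75)² / 96.75 = 20.2384
  clean-shank single-comb: (22 − 32.25)² / 32.25 = 3.2578
χ² = 3.3646 + 0.0782 + 20.2384 + 3.2578 = 26.939
Degrees of freedom = 4 − 1 = 3; critical value at α = 0.05 is 7.815.
Since 26.939 > 7.815, we reject the null hypothesis — the data do not fit the 9:3:3:1 ratio.

26.939; not consistent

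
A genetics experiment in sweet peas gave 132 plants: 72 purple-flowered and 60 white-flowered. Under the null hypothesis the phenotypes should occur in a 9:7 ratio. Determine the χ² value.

Total ratio parts = 16. Expected numbers out of 132:
  purple-flowered: 132 × 9/16 = 74.25
  white-flowered: 132 × 7/16 = 57.75
χ² = Σ (O − E)² / E
  purple-flowered: (72 − 74.25)² / 74.25 = 0.0682
  white-flowered: (60 − 57.75)² / 57.75 = 0.0877
χ² = 0.0682 + 0.0877 = 0.1559 ≈ 0.156

0.156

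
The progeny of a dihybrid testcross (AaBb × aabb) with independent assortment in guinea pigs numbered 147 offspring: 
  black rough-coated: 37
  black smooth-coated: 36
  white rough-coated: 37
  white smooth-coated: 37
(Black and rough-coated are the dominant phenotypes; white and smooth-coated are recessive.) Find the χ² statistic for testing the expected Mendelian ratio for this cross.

0.020

A dihybrid testcross with independent assortment gives a 1:1:1:1 ratio.
The 1:1:1:1 ratio has 4 parts, so with N = 147 the expected counts are:
  black rough-coated: 147 × 1/4 = 36.75
  black smooth-coated: 147 × 1/4 = 36.75
  white rough-coated: 147 × 1/4 = 36.75
  white smooth-coated: 147 × 1/4 = 36.75
χ² = Σ (O − E)² / E
  black rough-coated: (37 − 36.75)² / 36.75 = 0.0017
  black smooth-coated: (36 − 36.75)² / 36.75 = 0.0153
  white rough-coated: (37 − 36.75)² / 36.75 = 0.0017
  white smooth-coated: (37 − 36.75)² / 36.75 = 0.0017
χ² = 0.0017 + 0.0153 + 0.0017 + 0.0017 = 0.0204 ≈ 0.020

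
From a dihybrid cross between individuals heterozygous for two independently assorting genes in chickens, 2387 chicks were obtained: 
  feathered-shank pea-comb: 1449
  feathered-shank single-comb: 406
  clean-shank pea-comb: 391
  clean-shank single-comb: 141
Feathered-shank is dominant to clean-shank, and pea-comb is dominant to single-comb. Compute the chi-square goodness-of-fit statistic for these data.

19.875

A dihybrid F₂ with independent assortment and complete dominance at both loci gives a 9:3:3:1 phenotypic ratio.
Total ratio parts = 16. Expected numbers out of 2387:
  feathered-shank pea-comb: 2387 × 9/16 = 1342.6875
  feathered-shank single-comb: 2387 × 3/16 = 447.5625
  clean-shank pea-comb: 2387 × 3/16 = 447.5625
  clean-shank single-comb: 2387 × 1/16 = 149.1875
χ² = Σ (O − E)² / E
  feathered-shank pea-comb: (1449 − 1342.6875)² / 1342.6875 = 8.4177
  feathered-shank single-comb: (406 − 447.5625)² / 447.5625 = 3.8597
  clean-shank pea-comb: (391 − 447.5625)² / 447.5625 = 7.1483
  clean-shank single-comb: (141 − 149.1875)² / 149.1875 = 0.4493
χ² = 8.4177 + 3.8597 + 7.1483 + 0.4493 = 19.875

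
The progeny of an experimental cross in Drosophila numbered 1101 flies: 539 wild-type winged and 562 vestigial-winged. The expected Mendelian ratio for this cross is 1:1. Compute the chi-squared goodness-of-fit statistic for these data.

Expected counts for N = 1101 under a 1:1 ratio (total parts = 2):
  wild-type winged: 1101 × 1/2 = 550.5
  vestigial-winged: 1101 × 1/2 = 550.5
χ² = Σ (O − E)² / E
  wild-type winged: (539 − 550.5)² / 550.5 = 0.2402
  vestigial-winged: (562 − 550.5)² / 550.5 = 0.2402
χ² = 0.2402 + 0.2402 = 0.4804 ≈ 0.480

0.480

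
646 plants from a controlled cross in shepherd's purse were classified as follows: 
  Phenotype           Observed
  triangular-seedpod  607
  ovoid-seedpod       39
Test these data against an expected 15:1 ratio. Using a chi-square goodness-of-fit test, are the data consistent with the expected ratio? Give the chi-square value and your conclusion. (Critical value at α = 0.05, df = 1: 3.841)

The 15:1 ratio has 16 parts, so with N = 646 the expected counts are:
  triangular-seedpod: 646 × 15/16 = 605.625
  ovoid-seedpod: 646 × 1/16 = 40.375
χ² = Σ (O − E)² / E
  triangular-seedpod: (607 − 605.625)² / 605.625 = 0.0031
  ovoid-seedpod: (39 − 40.375)² / 40.375 = 0.0468
χ² = 0.0031 + 0.0468 = 0.0499 ≈ 0.050
Degrees of freedom = 2 − 1 = 1; critical value at α = 0.05 is 3.841.
Since 0.050 < 3.841, we fail to reject the null hypothesis — the data are consistent with the 15:1 ratio.

0.050; consistent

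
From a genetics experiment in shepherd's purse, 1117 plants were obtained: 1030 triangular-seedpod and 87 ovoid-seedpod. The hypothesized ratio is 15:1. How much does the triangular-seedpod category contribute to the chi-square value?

0.282

The 15:1 ratio has 16 parts, so with N = 1117 the expected counts are:
  triangular-seedpod: 1117 × 15/16 = 1047.1875
  ovoid-seedpod: 1117 × 1/16 = 69.8125
Contribution of triangular-seedpod: (1030 − 1047.1875)² / 1047.1875 = 0.2821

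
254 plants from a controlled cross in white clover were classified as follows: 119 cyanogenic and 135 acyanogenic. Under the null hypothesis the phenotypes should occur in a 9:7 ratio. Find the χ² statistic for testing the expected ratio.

9.119

The 9:7 ratio has 16 parts, so with N = 254 the expected counts are:
  cyanogenic: 254 × 9/16 = 142.875
  acyanogenic: 254 × 7/16 = 111.125
χ² = Σ (O − E)² / E
  cyanogenic: (119 − 142.875)² / 142.875 = 3.9896
  acyanogenic: (135 − 111.125)² / 111.125 = 5.1295
χ² = 3.9896 + 5.1295 = 9.1191 ≈ 9.119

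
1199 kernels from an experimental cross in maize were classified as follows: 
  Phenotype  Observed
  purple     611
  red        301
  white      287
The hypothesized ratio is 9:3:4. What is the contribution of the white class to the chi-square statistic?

0.542

Expected counts for N = 1199 under a 9:3:4 ratio (total parts = 16):
  purple: 1199 × 9/16 = 674.4375
  red: 1199 × 3/16 = 224.8125
  white: 1199 × 4/16 = 299.75
Contribution of white: (287 − 299.75)² / 299.75 = 0.5423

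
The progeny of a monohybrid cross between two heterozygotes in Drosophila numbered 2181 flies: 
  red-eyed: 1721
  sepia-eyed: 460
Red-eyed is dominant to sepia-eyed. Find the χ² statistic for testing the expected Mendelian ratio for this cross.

For a monohybrid cross between heterozygotes with complete dominance, the expected phenotypic ratio is 3:1.
The 3:1 ratio has 4 parts, so with N = 2181 the expected counts are:
  red-eyed: 2181 × 3/4 = 1635.75
  sepia-eyed: 2181 × 1/4 = 545.25
χ² = Σ (O − E)² / E
  red-eyed: (1721 − 1635.75)² / 1635.75 = 4.4430
  sepia-eyed: (460 − 545.25)² / 545.25 = 13.3289
χ² = 4.4430 + 13.3289 = 17.7719 ≈ 17.772

17.772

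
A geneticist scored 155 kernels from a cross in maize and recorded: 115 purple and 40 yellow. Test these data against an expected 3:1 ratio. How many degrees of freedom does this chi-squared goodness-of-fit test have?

A goodness-of-fit test with 2 phenotype classes has df = 2 − 1 = 1.

1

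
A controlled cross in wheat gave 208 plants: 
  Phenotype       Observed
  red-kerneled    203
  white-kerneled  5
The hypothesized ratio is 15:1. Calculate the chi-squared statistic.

Expected counts for N = 208 under a 15:1 ratio (total parts = 16):
  red-kerneled: 208 × 15/16 = 195
  white-kerneled: 208 × 1/16 = 13
χ² = Σ (O − E)² / E
  red-kerneled: (203 − 195)² / 195 = 0.3282
  white-kerneled: (5 − 13)² / 13 = 4.9231
χ² = 0.3282 + 4.9231 = 5.2513 ≈ 5.251

5.251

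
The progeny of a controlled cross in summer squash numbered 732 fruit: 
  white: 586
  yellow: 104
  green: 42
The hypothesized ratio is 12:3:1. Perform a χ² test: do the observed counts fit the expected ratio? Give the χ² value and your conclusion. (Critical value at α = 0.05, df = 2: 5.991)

Expected counts for N = 732 under a 12:3:1 ratio (total parts = 16):
  white: 732 × 12/16 = 549
  yellow: 732 × 3/16 = 137.25
  green: 732 × 1/16 = 45.75
χ² = Σ (O − E)² / E
  white: (586 − 549)² / 549 = 2.4936
  yellow: (104 − 137.25)² / 137.25 = 8.0551
  green: (42 − 45.75)² / 45.75 = 0.3074
χ² = 2.4936 + 8.0551 + 0.3074 = 10.8561 ≈ 10.856
Degrees of freedom = 3 − 1 = 2; critical value at α = 0.05 is 5.991.
Since 10.856 > 5.991, we reject the null hypothesis — the data do not fit the 12:3:1 ratio.

10.856; not consistent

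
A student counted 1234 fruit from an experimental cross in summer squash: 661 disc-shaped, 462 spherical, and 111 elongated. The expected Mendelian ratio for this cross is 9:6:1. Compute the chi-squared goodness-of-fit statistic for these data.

Under the 9:6:1 hypothesis (Σ ratio = 16, N = 1234):
  disc-shaped: 1234 × 9/16 = 694.125
  spherical: 1234 × 6/16 = 462.75
  elongated: 1234 × 1/16 = 77.125
χ² = Σ (O − E)² / E
  disc-shaped: (661 − 694.125)² / 694.125 = 1.5808
  spherical: (462 − 462.75)² / 462.75 = 0.0012
  elongated: (111 − 77.125)² / 77.125 = 14.8786
χ² = 1.5808 + 0.0012 + 14.8786 = 16.4606 ≈ 16.461

16.461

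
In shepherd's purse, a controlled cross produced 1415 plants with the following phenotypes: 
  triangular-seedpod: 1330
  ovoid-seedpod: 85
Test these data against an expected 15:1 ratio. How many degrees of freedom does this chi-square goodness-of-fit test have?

A goodness-of-fit test with 2 phenotype classes has df = 2 − 1 = 1.

1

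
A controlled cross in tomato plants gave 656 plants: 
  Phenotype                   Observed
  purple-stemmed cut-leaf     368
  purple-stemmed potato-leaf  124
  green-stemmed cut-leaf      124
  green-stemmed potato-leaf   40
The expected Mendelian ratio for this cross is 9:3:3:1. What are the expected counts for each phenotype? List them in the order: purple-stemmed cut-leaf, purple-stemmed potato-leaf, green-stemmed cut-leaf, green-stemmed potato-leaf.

369, 123, 123, 41

Total ratio parts = 16. Expected numbers out of 656:
  purple-stemmed cut-leaf: 656 × 9/16 = 369
  purple-stemmed potato-leaf: 656 × 3/16 = 123
  green-stemmed cut-leaf: 656 × 3/16 = 123
  green-stemmed potato-leaf: 656 × 1/16 = 41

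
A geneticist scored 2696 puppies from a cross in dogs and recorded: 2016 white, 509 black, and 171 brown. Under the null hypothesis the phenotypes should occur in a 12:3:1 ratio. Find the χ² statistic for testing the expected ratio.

0.079

Total ratio parts = 16. Expected numbers out of 2696:
  white: 2696 × 12/16 = 2022
  black: 2696 × 3/16 = 505.5
  brown: 2696 × 1/16 = 168.5
χ² = Σ (O − E)² / E
  white: (2016 − 2022)² / 2022 = 0.0178
  black: (509 − 505.5)² / 505.5 = 0.0242
  brown: (171 − 168.5)² / 168.5 = 0.0371
χ² = 0.0178 + 0.0242 + 0.0371 = 0.0791 ≈ 0.079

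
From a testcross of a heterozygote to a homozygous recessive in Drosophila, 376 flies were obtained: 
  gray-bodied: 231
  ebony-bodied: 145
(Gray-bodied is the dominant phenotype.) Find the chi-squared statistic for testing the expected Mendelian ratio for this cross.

A testcross of a heterozygote (Aa × aa) gives a 1:1 phenotypic ratio.
Expected counts for N = 376 under a 1:1 ratio (total parts = 2):
  gray-bodied: 376 × 1/2 = 188
  ebony-bodied: 376 × 1/2 = 188
χ² = Σ (O − E)² / E
  gray-bodied: (231 − 188)² / 188 = 9.8351
  ebony-bodied: (145 − 188)² / 188 = 9.8351
χ² = 9.8351 + 9.8351 = 19.6702 ≈ 19.670

19.670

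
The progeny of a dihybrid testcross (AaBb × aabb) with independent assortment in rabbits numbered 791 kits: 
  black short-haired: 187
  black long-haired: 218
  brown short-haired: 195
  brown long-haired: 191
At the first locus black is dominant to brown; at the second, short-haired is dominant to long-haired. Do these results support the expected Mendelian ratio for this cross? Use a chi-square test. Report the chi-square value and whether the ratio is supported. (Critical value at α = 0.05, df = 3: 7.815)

A dihybrid testcross with independent assortment gives a 1:1:1:1 ratio.
Expected counts for N = 791 under a 1:1:1:1 ratio (total parts = 4):
  black short-haired: 791 × 1/4 = 197.75
  black long-haired: 791 × 1/4 = 197.75
  brown short-haired: 791 × 1/4 = 197.75
  brown long-haired: 791 × 1/4 = 197.75
χ² = Σ (O − E)² / E
  black short-haired: (187 − 197.75)² / 197.75 = 0.5844
  black long-haired: (218 − 197.75)² / 197.75 = 2.0736
  brown short-haired: (195 − 197.75)² / 197.75 = 0.0382
  brown long-haired: (191 − 197.75)² / 197.75 = 0.2304
χ² = 0.5844 + 2.0736 + 0.0382 + 0.2304 = 2.9266 ≈ 2.927
Degrees of freedom = 4 − 1 = 3; critical value at α = 0.05 is 7.815.
Since 2.927 < 7.815, we fail to reject the null hypothesis — the data are consistent with the 1:1:1:1 ratio.

2.927; consistent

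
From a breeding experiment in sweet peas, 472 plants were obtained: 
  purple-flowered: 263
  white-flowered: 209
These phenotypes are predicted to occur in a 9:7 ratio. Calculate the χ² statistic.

Total ratio parts = 16. Expected numbers out of 472:
  purple-flowered: 472 × 9/16 = 265.5
  white-flowered: 472 × 7/16 = 206.5
χ² = Σ (O − E)² / E
  purple-flowered: (263 − 265.5)² / 265.5 = 0.0235
  white-flowered: (209 − 206.5)² / 206.5 = 0.0303
χ² = 0.0235 + 0.0303 = 0.0538 ≈ 0.054

0.054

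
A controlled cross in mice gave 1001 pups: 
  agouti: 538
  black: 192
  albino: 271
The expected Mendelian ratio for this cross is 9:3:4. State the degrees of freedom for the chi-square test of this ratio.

2

A goodness-of-fit test with 3 phenotype classes has df = 3 − 1 = 2.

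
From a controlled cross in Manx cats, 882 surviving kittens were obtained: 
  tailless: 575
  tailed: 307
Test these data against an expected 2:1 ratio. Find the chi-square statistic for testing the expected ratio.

0.862

Under the 2:1 hypothesis (Σ ratio = 3, N = 882):
  tailless: 882 × 2/3 = 588
  tailed: 882 × 1/3 = 294
χ² = Σ (O − E)² / E
  tailless: (575 − 588)² / 588 = 0.2874
  tailed: (307 − 294)² / 294 = 0.5748
χ² = 0.2874 + 0.5748 = 0.8622 ≈ 0.862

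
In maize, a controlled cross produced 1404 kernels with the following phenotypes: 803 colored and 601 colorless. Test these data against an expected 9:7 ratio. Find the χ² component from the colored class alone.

0.222

Total ratio parts = 16. Expected numbers out of 1404:
  colored: 1404 × 9/16 = 789.75
  colorless: 1404 × 7/16 = 614.25
Contribution of colored: (803 − 789.75)² / 789.75 = 0.2223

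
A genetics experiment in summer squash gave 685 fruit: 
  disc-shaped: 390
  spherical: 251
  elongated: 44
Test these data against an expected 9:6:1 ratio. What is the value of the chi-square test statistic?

0.224

The 9:6:1 ratio has 16 parts, so with N = 685 the expected counts are:
  disc-shaped: 685 × 9/16 = 385.3125
  spherical: 685 × 6/16 = 256.875
  elongated: 685 × 1/16 = 42.8125
χ² = Σ (O − E)² / E
  disc-shaped: (390 − 385.3125)² / 385.3125 = 0.0570
  spherical: (251 − 256.875)² / 256.875 = 0.1344
  elongated: (44 − 42.8125)² / 42.8125 = 0.0329
χ² = 0.0570 + 0.1344 + 0.0329 = 0.2243 ≈ 0.224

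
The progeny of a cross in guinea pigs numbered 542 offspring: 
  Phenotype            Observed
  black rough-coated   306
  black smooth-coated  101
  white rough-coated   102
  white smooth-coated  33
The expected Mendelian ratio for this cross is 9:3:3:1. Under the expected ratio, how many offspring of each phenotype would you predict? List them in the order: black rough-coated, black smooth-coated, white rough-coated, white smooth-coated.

The 9:3:3:1 ratio has 16 parts, so with N = 542 the expected counts are:
  black rough-coated: 542 × 9/16 = 304.875
  black smooth-coated: 542 × 3/16 = 101.625
  white rough-coated: 542 × 3/16 = 101.625
  white smooth-coated: 542 × 1/16 = 33.875

304.875, 101.625, 101.625, 33.875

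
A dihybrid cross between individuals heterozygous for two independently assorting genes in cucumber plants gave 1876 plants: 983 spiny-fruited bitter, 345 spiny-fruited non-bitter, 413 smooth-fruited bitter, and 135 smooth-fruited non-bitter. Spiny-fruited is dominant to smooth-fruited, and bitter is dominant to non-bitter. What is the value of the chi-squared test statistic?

18.429

A dihybrid F₂ with independent assortment and complete dominance at both loci gives a 9:3:3:1 phenotypic ratio.
Total ratio parts = 16. Expected numbers out of 1876:
  spiny-fruited bitter: 1876 × 9/16 = 1055.25
  spiny-fruited non-bitter: 1876 × 3/16 = 351.75
  smooth-fruited bitter: 1876 × 3/16 = 351.75
  smooth-fruited non-bitter: 1876 × 1/16 = 117.25
χ² = Σ (O − E)² / E
  spiny-fruited bitter: (983 − 1055.25)² / 1055.25 = 4.9468
  spiny-fruited non-bitter: (345 − 351.75)² / 351.75 = 0.1295
  smooth-fruited bitter: (413 − 351.75)² / 351.75 = 10.6654
  smooth-fruited non-bitter: (135 − 117.25)² / 117.25 = 2.6871
χ² = 4.9468 + 0.1295 + 10.6654 + 2.6871 = 18.4288 ≈ 18.429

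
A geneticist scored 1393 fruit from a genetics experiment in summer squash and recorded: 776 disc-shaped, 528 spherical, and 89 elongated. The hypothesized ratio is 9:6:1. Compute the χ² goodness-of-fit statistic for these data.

Under the 9:6:1 hypothesis (Σ ratio = 16, N = 1393):
  disc-shaped: 1393 × 9/16 = 783.5625
  spherical: 1393 × 6/16 = 522.375
  elongated: 1393 × 1/16 = 87.0625
χ² = Σ (O − E)² / E
  disc-shaped: (776 − 783.5625)² / 783.5625 = 0.0730
  spherical: (528 − 522.375)² / 522.375 = 0.0606
  elongated: (89 − 87.0625)² / 87.0625 = 0.0431
χ² = 0.0730 + 0.0606 + 0.0431 = 0.1767 ≈ 0.177

0.177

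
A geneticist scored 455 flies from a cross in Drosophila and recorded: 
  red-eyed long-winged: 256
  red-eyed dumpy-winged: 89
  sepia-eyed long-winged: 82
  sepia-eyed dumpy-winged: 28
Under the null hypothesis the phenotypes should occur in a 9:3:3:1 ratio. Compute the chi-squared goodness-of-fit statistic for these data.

0.295

Under the 9:3:3:1 hypothesis (Σ ratio = 16, N = 455):
  red-eyed long-winged: 455 × 9/16 = 255.9375
  red-eyed dumpy-winged: 455 × 3/16 = 85.3125
  sepia-eyed long-winged: 455 × 3/16 = 85.3125
  sepia-eyed dumpy-winged: 455 × 1/16 = 28.4375
χ² = Σ (O − E)² / E
  red-eyed long-winged: (256 − 255.9375)² / 255.9375 = 0.0000
  red-eyed dumpy-winged: (89 − 85.3125)² / 85.3125 = 0.1594
  sepia-eyed long-winged: (82 − 85.3125)² / 85.3125 = 0.1286
  sepia-eyed dumpy-winged: (28 − 28.4375)² / 28.4375 = 0.0067
χ² = 0.0000 + 0.1594 + 0.1286 + 0.0067 = 0.2947 ≈ 0.295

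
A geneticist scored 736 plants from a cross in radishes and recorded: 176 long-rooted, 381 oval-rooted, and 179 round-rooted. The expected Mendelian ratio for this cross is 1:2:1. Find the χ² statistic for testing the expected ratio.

0.943

Expected counts for N = 736 under a 1:2:1 ratio (total parts = 4):
  long-rooted: 736 × 1/4 = 184
  oval-rooted: 736 × 2/4 = 368
  round-rooted: 736 × 1/4 = 184
χ² = Σ (O − E)² / E
  long-rooted: (176 − 184)² / 184 = 0.3478
  oval-rooted: (381 − 368)² / 368 = 0.4592
  round-rooted: (179 − 184)² / 184 = 0.1359
χ² = 0.3478 + 0.4592 + 0.1359 = 0.9429 ≈ 0.943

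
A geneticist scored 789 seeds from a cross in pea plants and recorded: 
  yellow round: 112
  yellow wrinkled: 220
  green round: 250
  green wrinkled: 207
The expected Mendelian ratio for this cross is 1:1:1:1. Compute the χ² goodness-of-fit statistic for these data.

The 1:1:1:1 ratio has 4 parts, so with N = 789 the expected counts are:
  yellow round: 789 × 1/4 = 197.25
  yellow wrinkled: 789 × 1/4 = 197.25
  green round: 789 × 1/4 = 197.25
  green wrinkled: 789 × 1/4 = 197.25
χ² = Σ (O − E)² / E
  yellow round: (112 − 197.25)² / 197.25 = 36.8444
  yellow wrinkled: (220 − 197.25)² / 197.25 = 2.6239
  green round: (250 − 197.25)² / 197.25 = 14.1068
  green wrinkled: (207 − 197.25)² / 197.25 = 0.4819
χ² = 36.8444 + 2.6239 + 14.1068 + 0.4819 = 54.057

54.057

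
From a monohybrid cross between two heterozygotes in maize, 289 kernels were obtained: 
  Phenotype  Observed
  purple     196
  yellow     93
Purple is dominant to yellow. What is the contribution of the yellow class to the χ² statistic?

For a monohybrid cross between heterozygotes with complete dominance, the expected phenotypic ratio is 3:1.
Total ratio parts = 4. Expected numbers out of 289:
  purple: 289 × 3/4 = 216.75
  yellow: 289 × 1/4 = 72.25
Contribution of yellow: (93 − 72.25)² / 72.25 = 5.9593

5.959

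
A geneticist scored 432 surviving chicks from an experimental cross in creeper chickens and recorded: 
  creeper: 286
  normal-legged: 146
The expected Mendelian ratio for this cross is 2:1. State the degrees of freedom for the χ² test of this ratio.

1

A goodness-of-fit test with 2 phenotype classes has df = 2 − 1 = 1.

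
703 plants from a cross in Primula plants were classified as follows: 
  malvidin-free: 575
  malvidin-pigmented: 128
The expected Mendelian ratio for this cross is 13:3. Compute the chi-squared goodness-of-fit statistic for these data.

0.136

Expected counts for N = 703 under a 13:3 ratio (total parts = 16):
  malvidin-free: 703 × 13/16 = 571.1875
  malvidin-pigmented: 703 × 3/16 = 131.8125
χ² = Σ (O − E)² / E
  malvidin-free: (575 − 571.1875)² / 571.1875 = 0.0254
  malvidin-pigmented: (128 − 131.8125)² / 131.8125 = 0.1103
χ² = 0.0254 + 0.1103 = 0.1357 ≈ 0.136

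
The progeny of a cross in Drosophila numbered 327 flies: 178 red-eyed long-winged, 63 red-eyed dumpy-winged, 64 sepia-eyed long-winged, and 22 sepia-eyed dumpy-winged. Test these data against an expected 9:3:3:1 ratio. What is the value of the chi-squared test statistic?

Under the 9:3:3:1 hypothesis (Σ ratio = 16, N = 327):
  red-eyed long-winged: 327 × 9/16 = 183.9375
  red-eyed dumpy-winged: 327 × 3/16 = 61.3125
  sepia-eyed long-winged: 327 × 3/16 = 61.3125
  sepia-eyed dumpy-winged: 327 × 1/16 = 20.4375
χ² = Σ (O − E)² / E
  red-eyed long-winged: (178 − 183.9375)² / 183.9375 = 0.1917
  red-eyed dumpy-winged: (63 − 61.3125)² / 61.3125 = 0.0464
  sepia-eyed long-winged: (64 − 61.3125)² / 61.3125 = 0.1178
  sepia-eyed dumpy-winged: (22 − 20.4375)² / 20.4375 = 0.1195
χ² = 0.1917 + 0.0464 + 0.1178 + 0.1195 = 0.4754 ≈ 0.475

0.475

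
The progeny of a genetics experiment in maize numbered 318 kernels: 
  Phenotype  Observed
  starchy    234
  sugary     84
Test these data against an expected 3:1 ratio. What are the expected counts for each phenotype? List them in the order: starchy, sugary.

238.5, 79.5

Expected counts for N = 318 under a 3:1 ratio (total parts = 4):
  starchy: 318 × 3/4 = 238.5
  sugary: 318 × 1/4 = 79.5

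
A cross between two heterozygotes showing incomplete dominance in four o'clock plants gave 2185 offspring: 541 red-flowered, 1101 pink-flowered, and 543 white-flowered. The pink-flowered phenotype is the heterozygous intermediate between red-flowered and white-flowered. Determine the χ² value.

0.136

With incomplete dominance, a heterozygote × heterozygote cross gives a 1:2:1 phenotypic ratio.
Total ratio parts = 4. Expected numbers out of 2185:
  red-flowered: 2185 × 1/4 = 546.25
  pink-flowered: 2185 × 2/4 = 1092.5
  white-flowered: 2185 × 1/4 = 546.25
χ² = Σ (O − E)² / E
  red-flowered: (541 − 546.25)² / 546.25 = 0.0505
  pink-flowered: (1101 − 1092.5)² / 1092.5 = 0.0661
  white-flowered: (543 − 546.25)² / 546.25 = 0.0193
χ² = 0.0505 + 0.0661 + 0.0193 = 0.1359 ≈ 0.136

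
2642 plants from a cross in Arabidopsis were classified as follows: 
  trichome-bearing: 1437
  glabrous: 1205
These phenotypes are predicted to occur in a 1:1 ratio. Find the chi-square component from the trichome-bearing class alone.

10.186

Expected counts for N = 2642 under a 1:1 ratio (total parts = 2):
  trichome-bearing: 2642 × 1/2 = 1321
  glabrous: 2642 × 1/2 = 1321
Contribution of trichome-bearing: (1437 − 1321)² / 1321 = 10.1862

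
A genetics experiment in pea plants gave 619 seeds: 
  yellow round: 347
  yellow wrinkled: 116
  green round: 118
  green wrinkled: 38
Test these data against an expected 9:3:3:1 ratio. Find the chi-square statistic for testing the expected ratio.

0.049

Total ratio parts = 16. Expected numbers out of 619:
  yellow round: 619 × 9/16 = 348.1875
  yellow wrinkled: 619 × 3/16 = 116.0625
  green round: 619 × 3/16 = 116.0625
  green wrinkled: 619 × 1/16 = 38.6875
χ² = Σ (O − E)² / E
  yellow round: (347 − 348.1875)² / 348.1875 = 0.0040
  yellow wrinkled: (116 − 116.0625)² / 116.0625 = 0.0000
  green round: (118 − 116.0625)² / 116.0625 = 0.0323
  green wrinkled: (38 − 38.6875)² / 38.6875 = 0.0122
χ² = 0.0040 + 0.0000 + 0.0323 + 0.0122 = 0.0485 ≈ 0.049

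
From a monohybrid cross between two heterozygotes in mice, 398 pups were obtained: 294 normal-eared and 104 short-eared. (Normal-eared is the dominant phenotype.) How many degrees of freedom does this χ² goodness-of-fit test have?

For a monohybrid cross between heterozygotes with complete dominance, the expected phenotypic ratio is 3:1.
A goodness-of-fit test with 2 phenotype classes has df = 2 − 1 = 1.

1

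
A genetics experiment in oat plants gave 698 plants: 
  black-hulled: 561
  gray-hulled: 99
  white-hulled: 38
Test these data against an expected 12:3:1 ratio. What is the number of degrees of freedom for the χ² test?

2

A goodness-of-fit test with 3 phenotype classes has df = 3 − 1 = 2.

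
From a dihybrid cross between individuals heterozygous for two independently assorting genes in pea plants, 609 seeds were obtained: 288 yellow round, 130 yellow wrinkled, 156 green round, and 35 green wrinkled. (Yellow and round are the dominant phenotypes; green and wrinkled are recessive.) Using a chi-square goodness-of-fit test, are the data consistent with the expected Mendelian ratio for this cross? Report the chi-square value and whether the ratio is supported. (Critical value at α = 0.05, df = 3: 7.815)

26.437; not consistent

A dihybrid F₂ with independent assortment and complete dominance at both loci gives a 9:3:3:1 phenotypic ratio.
The 9:3:3:1 ratio has 16 parts, so with N = 609 the expected counts are:
  yellow round: 609 × 9/16 = 342.5625
  yellow wrinkled: 609 × 3/16 = 114.1875
  green round: 609 × 3/16 = 114.1875
  green wrinkled: 609 × 1/16 = 38.0625
χ² = Σ (O − E)² / E
  yellow round: (288 − 342.5625)² / 342.5625 = 8.6906
  yellow wrinkled: (130 − 114.1875)² / 114.1875 = 2.1897
  green round: (156 − 114.1875)² / 114.1875 = 15.3107
  green wrinkled: (35 − 38.0625)² / 38.0625 = 0.2464
χ² = 8.6906 + 2.1897 + 15.3107 + 0.2464 = 26.4374 ≈ 26.437
Degrees of freedom = 4 − 1 = 3; critical value at α = 0.05 is 7.815.
Since 26.437 > 7.815, we reject the null hypothesis — the data do not fit the 9:3:3:1 ratio.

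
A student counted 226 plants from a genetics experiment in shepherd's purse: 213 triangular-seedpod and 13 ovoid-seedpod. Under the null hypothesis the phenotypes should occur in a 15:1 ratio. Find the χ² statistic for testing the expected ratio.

0.096

Under the 15:1 hypothesis (Σ ratio = 16, N = 226):
  triangular-seedpod: 226 × 15/16 = 211.875
  ovoid-seedpod: 226 × 1/16 = 14.125
χ² = Σ (O − E)² / E
  triangular-seedpod: (213 − 211.875)² / 211.875 = 0.0060
  ovoid-seedpod: (13 − 14.125)² / 14.125 = 0.0896
χ² = 0.0060 + 0.0896 = 0.0956 ≈ 0.096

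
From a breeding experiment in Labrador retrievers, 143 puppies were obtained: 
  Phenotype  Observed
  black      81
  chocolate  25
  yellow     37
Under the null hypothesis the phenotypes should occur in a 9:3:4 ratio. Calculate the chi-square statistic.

The 9:3:4 ratio has 16 parts, so with N = 143 the expected counts are:
  black: 143 × 9/16 = 80.4375
  chocolate: 143 × 3/16 = 26.8125
  yellow: 143 × 4/16 = 35.75
χ² = Σ (O − E)² / E
  black: (81 − 80.4375)² / 80.4375 = 0.0039
  chocolate: (25 − 26.8125)² / 26.8125 = 0.1225
  yellow: (37 − 35.75)² / 35.75 = 0.0437
χ² = 0.0039 + 0.1225 + 0.0437 = 0.1701 ≈ 0.170

0.170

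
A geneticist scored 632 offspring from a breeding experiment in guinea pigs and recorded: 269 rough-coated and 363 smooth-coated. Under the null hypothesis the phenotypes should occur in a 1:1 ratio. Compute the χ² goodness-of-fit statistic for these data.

13.981

Expected counts for N = 632 under a 1:1 ratio (total parts = 2):
  rough-coated: 632 × 1/2 = 316
  smooth-coated: 632 × 1/2 = 316
χ² = Σ (O − E)² / E
  rough-coated: (269 − 316)² / 316 = 6.9905
  smooth-coated: (363 − 316)² / 316 = 6.9905
χ² = 6.9905 + 6.9905 = 13.981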